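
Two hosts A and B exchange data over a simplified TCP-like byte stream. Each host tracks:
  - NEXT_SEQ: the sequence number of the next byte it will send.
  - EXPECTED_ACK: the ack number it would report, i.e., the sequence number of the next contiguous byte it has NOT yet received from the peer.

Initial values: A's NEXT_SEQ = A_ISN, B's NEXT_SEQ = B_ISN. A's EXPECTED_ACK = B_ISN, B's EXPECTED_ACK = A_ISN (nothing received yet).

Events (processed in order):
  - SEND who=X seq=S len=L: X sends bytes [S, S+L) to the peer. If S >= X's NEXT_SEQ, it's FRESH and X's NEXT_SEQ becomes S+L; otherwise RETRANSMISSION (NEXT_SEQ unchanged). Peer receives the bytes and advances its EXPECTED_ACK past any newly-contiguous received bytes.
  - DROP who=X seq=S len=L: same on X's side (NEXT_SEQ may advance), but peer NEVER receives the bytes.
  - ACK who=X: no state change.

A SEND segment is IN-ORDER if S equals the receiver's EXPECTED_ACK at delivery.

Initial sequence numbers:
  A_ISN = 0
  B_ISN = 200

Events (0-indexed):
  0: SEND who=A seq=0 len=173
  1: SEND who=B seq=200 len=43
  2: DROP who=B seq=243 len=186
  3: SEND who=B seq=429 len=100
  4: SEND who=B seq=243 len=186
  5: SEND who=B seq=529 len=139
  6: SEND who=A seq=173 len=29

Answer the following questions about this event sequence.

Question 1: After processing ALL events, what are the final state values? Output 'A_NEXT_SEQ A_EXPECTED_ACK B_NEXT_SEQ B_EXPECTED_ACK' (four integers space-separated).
Answer: 202 668 668 202

Derivation:
After event 0: A_seq=173 A_ack=200 B_seq=200 B_ack=173
After event 1: A_seq=173 A_ack=243 B_seq=243 B_ack=173
After event 2: A_seq=173 A_ack=243 B_seq=429 B_ack=173
After event 3: A_seq=173 A_ack=243 B_seq=529 B_ack=173
After event 4: A_seq=173 A_ack=529 B_seq=529 B_ack=173
After event 5: A_seq=173 A_ack=668 B_seq=668 B_ack=173
After event 6: A_seq=202 A_ack=668 B_seq=668 B_ack=202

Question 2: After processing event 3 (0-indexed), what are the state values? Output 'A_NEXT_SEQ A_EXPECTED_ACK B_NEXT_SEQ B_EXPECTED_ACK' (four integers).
After event 0: A_seq=173 A_ack=200 B_seq=200 B_ack=173
After event 1: A_seq=173 A_ack=243 B_seq=243 B_ack=173
After event 2: A_seq=173 A_ack=243 B_seq=429 B_ack=173
After event 3: A_seq=173 A_ack=243 B_seq=529 B_ack=173

173 243 529 173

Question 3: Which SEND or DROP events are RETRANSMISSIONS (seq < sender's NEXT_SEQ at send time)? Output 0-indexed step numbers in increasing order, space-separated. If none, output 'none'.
Step 0: SEND seq=0 -> fresh
Step 1: SEND seq=200 -> fresh
Step 2: DROP seq=243 -> fresh
Step 3: SEND seq=429 -> fresh
Step 4: SEND seq=243 -> retransmit
Step 5: SEND seq=529 -> fresh
Step 6: SEND seq=173 -> fresh

Answer: 4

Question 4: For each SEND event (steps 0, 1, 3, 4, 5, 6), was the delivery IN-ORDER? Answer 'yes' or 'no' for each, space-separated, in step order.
Answer: yes yes no yes yes yes

Derivation:
Step 0: SEND seq=0 -> in-order
Step 1: SEND seq=200 -> in-order
Step 3: SEND seq=429 -> out-of-order
Step 4: SEND seq=243 -> in-order
Step 5: SEND seq=529 -> in-order
Step 6: SEND seq=173 -> in-order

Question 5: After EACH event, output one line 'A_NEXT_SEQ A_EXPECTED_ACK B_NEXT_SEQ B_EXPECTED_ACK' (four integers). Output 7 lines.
173 200 200 173
173 243 243 173
173 243 429 173
173 243 529 173
173 529 529 173
173 668 668 173
202 668 668 202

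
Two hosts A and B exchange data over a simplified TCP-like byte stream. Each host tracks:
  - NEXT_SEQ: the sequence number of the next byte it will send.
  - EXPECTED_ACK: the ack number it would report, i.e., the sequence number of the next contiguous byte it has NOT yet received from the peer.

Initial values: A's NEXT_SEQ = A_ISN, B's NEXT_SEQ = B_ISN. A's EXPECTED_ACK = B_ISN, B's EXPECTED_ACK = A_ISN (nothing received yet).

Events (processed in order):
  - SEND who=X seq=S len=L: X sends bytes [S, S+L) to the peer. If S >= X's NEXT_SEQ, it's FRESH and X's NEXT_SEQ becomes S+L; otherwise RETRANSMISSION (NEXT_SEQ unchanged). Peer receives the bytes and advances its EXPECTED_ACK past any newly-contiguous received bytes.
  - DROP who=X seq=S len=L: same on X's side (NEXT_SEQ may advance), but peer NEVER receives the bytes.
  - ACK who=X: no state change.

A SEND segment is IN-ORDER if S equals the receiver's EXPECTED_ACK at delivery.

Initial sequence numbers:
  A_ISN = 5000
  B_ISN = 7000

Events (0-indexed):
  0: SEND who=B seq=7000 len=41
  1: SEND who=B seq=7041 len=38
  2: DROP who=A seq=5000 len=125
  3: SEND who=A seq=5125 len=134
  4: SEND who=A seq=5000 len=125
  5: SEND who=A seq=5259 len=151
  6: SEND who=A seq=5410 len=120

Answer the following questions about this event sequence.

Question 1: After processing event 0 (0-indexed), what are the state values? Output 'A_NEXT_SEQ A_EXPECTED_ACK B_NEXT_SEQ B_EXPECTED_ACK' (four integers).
After event 0: A_seq=5000 A_ack=7041 B_seq=7041 B_ack=5000

5000 7041 7041 5000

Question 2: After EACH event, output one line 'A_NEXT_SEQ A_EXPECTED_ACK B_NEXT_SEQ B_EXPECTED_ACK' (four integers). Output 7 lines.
5000 7041 7041 5000
5000 7079 7079 5000
5125 7079 7079 5000
5259 7079 7079 5000
5259 7079 7079 5259
5410 7079 7079 5410
5530 7079 7079 5530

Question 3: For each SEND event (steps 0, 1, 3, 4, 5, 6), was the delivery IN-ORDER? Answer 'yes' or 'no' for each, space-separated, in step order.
Step 0: SEND seq=7000 -> in-order
Step 1: SEND seq=7041 -> in-order
Step 3: SEND seq=5125 -> out-of-order
Step 4: SEND seq=5000 -> in-order
Step 5: SEND seq=5259 -> in-order
Step 6: SEND seq=5410 -> in-order

Answer: yes yes no yes yes yes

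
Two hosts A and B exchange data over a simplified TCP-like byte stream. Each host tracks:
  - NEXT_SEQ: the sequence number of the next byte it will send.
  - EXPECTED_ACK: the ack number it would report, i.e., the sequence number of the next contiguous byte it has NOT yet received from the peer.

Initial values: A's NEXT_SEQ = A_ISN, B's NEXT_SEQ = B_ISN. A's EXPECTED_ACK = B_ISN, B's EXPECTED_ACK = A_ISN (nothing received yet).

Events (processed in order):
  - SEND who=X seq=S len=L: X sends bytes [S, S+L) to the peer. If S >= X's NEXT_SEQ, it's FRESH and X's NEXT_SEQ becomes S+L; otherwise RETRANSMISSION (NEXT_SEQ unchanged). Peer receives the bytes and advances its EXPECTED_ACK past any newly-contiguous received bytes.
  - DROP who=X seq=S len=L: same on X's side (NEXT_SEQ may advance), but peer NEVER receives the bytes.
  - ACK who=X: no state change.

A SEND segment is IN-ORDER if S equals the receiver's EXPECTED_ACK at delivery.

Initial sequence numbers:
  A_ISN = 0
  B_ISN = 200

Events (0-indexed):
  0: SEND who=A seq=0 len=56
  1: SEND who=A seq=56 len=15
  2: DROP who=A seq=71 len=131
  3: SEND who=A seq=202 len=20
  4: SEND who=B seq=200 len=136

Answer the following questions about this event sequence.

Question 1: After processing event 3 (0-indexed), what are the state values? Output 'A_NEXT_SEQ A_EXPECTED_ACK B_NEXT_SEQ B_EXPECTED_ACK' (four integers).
After event 0: A_seq=56 A_ack=200 B_seq=200 B_ack=56
After event 1: A_seq=71 A_ack=200 B_seq=200 B_ack=71
After event 2: A_seq=202 A_ack=200 B_seq=200 B_ack=71
After event 3: A_seq=222 A_ack=200 B_seq=200 B_ack=71

222 200 200 71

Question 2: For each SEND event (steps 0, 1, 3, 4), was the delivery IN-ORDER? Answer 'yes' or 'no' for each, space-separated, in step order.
Answer: yes yes no yes

Derivation:
Step 0: SEND seq=0 -> in-order
Step 1: SEND seq=56 -> in-order
Step 3: SEND seq=202 -> out-of-order
Step 4: SEND seq=200 -> in-order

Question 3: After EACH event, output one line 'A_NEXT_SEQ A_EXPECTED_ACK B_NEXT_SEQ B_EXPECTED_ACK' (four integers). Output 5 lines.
56 200 200 56
71 200 200 71
202 200 200 71
222 200 200 71
222 336 336 71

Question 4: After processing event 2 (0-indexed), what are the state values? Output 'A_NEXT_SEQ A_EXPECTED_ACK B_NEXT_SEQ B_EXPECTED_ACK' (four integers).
After event 0: A_seq=56 A_ack=200 B_seq=200 B_ack=56
After event 1: A_seq=71 A_ack=200 B_seq=200 B_ack=71
After event 2: A_seq=202 A_ack=200 B_seq=200 B_ack=71

202 200 200 71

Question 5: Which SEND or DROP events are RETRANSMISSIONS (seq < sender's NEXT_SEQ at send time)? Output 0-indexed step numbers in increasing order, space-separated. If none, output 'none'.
Answer: none

Derivation:
Step 0: SEND seq=0 -> fresh
Step 1: SEND seq=56 -> fresh
Step 2: DROP seq=71 -> fresh
Step 3: SEND seq=202 -> fresh
Step 4: SEND seq=200 -> fresh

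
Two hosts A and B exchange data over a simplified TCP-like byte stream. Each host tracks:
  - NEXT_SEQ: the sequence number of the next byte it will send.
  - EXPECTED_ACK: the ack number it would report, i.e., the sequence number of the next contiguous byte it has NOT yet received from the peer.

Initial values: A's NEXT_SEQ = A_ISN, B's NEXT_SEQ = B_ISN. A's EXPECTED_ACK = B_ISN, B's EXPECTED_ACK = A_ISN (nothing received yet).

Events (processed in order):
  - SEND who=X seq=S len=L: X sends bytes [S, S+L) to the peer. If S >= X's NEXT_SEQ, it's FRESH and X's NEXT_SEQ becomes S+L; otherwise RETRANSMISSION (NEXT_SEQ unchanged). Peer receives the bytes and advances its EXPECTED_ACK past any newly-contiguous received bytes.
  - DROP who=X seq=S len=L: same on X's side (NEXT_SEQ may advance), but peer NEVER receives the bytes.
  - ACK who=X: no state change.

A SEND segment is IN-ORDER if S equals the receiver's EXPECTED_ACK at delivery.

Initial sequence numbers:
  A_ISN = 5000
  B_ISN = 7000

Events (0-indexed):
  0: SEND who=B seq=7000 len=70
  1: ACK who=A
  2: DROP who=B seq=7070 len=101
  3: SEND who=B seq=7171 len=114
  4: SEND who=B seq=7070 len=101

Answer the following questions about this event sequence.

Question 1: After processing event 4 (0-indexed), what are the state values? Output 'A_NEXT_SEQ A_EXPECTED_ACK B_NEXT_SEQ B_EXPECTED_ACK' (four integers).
After event 0: A_seq=5000 A_ack=7070 B_seq=7070 B_ack=5000
After event 1: A_seq=5000 A_ack=7070 B_seq=7070 B_ack=5000
After event 2: A_seq=5000 A_ack=7070 B_seq=7171 B_ack=5000
After event 3: A_seq=5000 A_ack=7070 B_seq=7285 B_ack=5000
After event 4: A_seq=5000 A_ack=7285 B_seq=7285 B_ack=5000

5000 7285 7285 5000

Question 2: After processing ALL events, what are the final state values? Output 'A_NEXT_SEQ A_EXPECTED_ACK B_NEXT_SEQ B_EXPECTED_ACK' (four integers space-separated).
After event 0: A_seq=5000 A_ack=7070 B_seq=7070 B_ack=5000
After event 1: A_seq=5000 A_ack=7070 B_seq=7070 B_ack=5000
After event 2: A_seq=5000 A_ack=7070 B_seq=7171 B_ack=5000
After event 3: A_seq=5000 A_ack=7070 B_seq=7285 B_ack=5000
After event 4: A_seq=5000 A_ack=7285 B_seq=7285 B_ack=5000

Answer: 5000 7285 7285 5000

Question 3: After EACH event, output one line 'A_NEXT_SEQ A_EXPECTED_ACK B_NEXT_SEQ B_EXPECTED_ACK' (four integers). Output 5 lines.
5000 7070 7070 5000
5000 7070 7070 5000
5000 7070 7171 5000
5000 7070 7285 5000
5000 7285 7285 5000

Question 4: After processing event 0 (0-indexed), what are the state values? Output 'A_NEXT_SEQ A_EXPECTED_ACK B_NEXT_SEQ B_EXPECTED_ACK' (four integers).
After event 0: A_seq=5000 A_ack=7070 B_seq=7070 B_ack=5000

5000 7070 7070 5000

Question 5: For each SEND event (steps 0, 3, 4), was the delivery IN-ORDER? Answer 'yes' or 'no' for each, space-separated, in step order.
Step 0: SEND seq=7000 -> in-order
Step 3: SEND seq=7171 -> out-of-order
Step 4: SEND seq=7070 -> in-order

Answer: yes no yes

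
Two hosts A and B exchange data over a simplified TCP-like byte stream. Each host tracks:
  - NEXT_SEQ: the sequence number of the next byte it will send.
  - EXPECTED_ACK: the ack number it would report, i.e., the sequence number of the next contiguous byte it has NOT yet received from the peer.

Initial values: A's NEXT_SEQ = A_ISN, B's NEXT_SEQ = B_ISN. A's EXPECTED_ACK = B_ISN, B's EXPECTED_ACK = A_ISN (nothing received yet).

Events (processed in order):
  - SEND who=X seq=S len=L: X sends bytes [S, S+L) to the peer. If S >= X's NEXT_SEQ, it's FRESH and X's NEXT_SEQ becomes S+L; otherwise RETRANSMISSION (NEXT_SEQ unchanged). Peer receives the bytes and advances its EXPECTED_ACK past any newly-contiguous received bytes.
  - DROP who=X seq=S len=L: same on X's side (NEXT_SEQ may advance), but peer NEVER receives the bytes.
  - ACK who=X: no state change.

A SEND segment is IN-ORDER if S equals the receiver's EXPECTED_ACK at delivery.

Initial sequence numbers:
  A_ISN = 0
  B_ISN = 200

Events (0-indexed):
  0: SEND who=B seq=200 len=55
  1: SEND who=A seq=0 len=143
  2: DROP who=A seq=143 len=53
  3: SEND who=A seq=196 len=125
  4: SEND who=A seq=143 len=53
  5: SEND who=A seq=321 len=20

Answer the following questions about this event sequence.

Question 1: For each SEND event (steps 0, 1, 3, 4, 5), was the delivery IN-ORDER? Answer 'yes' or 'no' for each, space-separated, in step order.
Step 0: SEND seq=200 -> in-order
Step 1: SEND seq=0 -> in-order
Step 3: SEND seq=196 -> out-of-order
Step 4: SEND seq=143 -> in-order
Step 5: SEND seq=321 -> in-order

Answer: yes yes no yes yes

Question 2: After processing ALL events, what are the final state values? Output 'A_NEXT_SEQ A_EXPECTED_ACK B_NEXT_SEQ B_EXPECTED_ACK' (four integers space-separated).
After event 0: A_seq=0 A_ack=255 B_seq=255 B_ack=0
After event 1: A_seq=143 A_ack=255 B_seq=255 B_ack=143
After event 2: A_seq=196 A_ack=255 B_seq=255 B_ack=143
After event 3: A_seq=321 A_ack=255 B_seq=255 B_ack=143
After event 4: A_seq=321 A_ack=255 B_seq=255 B_ack=321
After event 5: A_seq=341 A_ack=255 B_seq=255 B_ack=341

Answer: 341 255 255 341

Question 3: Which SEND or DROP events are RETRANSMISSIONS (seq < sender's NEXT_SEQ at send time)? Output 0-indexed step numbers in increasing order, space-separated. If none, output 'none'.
Answer: 4

Derivation:
Step 0: SEND seq=200 -> fresh
Step 1: SEND seq=0 -> fresh
Step 2: DROP seq=143 -> fresh
Step 3: SEND seq=196 -> fresh
Step 4: SEND seq=143 -> retransmit
Step 5: SEND seq=321 -> fresh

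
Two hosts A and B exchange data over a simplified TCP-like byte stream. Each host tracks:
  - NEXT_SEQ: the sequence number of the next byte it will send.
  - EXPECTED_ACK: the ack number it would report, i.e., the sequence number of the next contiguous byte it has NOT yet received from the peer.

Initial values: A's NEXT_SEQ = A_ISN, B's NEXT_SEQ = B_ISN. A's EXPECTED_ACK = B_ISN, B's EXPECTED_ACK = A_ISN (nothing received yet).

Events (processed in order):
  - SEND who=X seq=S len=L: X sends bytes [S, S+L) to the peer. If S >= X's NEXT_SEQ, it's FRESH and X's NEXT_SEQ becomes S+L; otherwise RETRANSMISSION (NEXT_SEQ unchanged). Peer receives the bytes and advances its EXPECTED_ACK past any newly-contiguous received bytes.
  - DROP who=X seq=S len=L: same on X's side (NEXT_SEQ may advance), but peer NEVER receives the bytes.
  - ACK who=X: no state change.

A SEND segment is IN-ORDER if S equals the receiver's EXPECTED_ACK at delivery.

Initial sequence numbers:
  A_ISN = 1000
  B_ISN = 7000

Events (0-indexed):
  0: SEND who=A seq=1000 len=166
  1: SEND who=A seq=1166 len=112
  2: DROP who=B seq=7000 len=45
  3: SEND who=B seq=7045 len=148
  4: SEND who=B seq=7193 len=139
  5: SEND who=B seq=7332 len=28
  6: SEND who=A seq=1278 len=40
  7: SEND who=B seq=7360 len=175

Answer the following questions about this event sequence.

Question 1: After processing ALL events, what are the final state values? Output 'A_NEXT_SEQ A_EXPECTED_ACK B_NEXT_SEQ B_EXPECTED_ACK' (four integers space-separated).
Answer: 1318 7000 7535 1318

Derivation:
After event 0: A_seq=1166 A_ack=7000 B_seq=7000 B_ack=1166
After event 1: A_seq=1278 A_ack=7000 B_seq=7000 B_ack=1278
After event 2: A_seq=1278 A_ack=7000 B_seq=7045 B_ack=1278
After event 3: A_seq=1278 A_ack=7000 B_seq=7193 B_ack=1278
After event 4: A_seq=1278 A_ack=7000 B_seq=7332 B_ack=1278
After event 5: A_seq=1278 A_ack=7000 B_seq=7360 B_ack=1278
After event 6: A_seq=1318 A_ack=7000 B_seq=7360 B_ack=1318
After event 7: A_seq=1318 A_ack=7000 B_seq=7535 B_ack=1318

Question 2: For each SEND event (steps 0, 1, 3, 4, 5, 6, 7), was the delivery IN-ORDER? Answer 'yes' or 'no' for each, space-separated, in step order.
Answer: yes yes no no no yes no

Derivation:
Step 0: SEND seq=1000 -> in-order
Step 1: SEND seq=1166 -> in-order
Step 3: SEND seq=7045 -> out-of-order
Step 4: SEND seq=7193 -> out-of-order
Step 5: SEND seq=7332 -> out-of-order
Step 6: SEND seq=1278 -> in-order
Step 7: SEND seq=7360 -> out-of-order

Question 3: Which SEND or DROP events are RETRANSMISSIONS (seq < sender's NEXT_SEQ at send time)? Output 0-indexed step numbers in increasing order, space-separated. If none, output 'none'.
Answer: none

Derivation:
Step 0: SEND seq=1000 -> fresh
Step 1: SEND seq=1166 -> fresh
Step 2: DROP seq=7000 -> fresh
Step 3: SEND seq=7045 -> fresh
Step 4: SEND seq=7193 -> fresh
Step 5: SEND seq=7332 -> fresh
Step 6: SEND seq=1278 -> fresh
Step 7: SEND seq=7360 -> fresh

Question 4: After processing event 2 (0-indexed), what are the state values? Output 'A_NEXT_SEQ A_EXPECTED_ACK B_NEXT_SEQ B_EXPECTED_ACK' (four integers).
After event 0: A_seq=1166 A_ack=7000 B_seq=7000 B_ack=1166
After event 1: A_seq=1278 A_ack=7000 B_seq=7000 B_ack=1278
After event 2: A_seq=1278 A_ack=7000 B_seq=7045 B_ack=1278

1278 7000 7045 1278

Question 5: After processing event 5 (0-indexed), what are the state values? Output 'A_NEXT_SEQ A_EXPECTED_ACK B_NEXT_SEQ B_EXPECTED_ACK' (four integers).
After event 0: A_seq=1166 A_ack=7000 B_seq=7000 B_ack=1166
After event 1: A_seq=1278 A_ack=7000 B_seq=7000 B_ack=1278
After event 2: A_seq=1278 A_ack=7000 B_seq=7045 B_ack=1278
After event 3: A_seq=1278 A_ack=7000 B_seq=7193 B_ack=1278
After event 4: A_seq=1278 A_ack=7000 B_seq=7332 B_ack=1278
After event 5: A_seq=1278 A_ack=7000 B_seq=7360 B_ack=1278

1278 7000 7360 1278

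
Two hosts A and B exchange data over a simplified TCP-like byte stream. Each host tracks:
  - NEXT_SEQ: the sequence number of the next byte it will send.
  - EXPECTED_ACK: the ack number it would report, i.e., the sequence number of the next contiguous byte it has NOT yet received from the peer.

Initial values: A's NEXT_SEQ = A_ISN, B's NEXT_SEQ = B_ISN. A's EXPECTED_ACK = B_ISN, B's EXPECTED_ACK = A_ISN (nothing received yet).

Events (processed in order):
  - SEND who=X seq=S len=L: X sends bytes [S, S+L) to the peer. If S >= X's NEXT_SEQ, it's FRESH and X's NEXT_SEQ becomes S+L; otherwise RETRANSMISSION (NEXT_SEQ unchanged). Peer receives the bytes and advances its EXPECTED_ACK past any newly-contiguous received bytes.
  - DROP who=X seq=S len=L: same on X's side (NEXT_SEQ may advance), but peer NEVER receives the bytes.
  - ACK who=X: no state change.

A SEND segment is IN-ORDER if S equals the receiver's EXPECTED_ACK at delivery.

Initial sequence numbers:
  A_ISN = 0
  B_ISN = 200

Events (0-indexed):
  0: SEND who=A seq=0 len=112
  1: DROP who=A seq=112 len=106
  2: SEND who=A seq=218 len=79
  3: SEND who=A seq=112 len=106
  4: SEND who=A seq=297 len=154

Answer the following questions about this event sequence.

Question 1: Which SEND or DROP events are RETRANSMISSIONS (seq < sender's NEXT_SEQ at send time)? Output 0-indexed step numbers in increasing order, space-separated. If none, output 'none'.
Answer: 3

Derivation:
Step 0: SEND seq=0 -> fresh
Step 1: DROP seq=112 -> fresh
Step 2: SEND seq=218 -> fresh
Step 3: SEND seq=112 -> retransmit
Step 4: SEND seq=297 -> fresh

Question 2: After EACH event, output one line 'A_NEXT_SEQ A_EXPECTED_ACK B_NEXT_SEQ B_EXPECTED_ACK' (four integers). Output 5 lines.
112 200 200 112
218 200 200 112
297 200 200 112
297 200 200 297
451 200 200 451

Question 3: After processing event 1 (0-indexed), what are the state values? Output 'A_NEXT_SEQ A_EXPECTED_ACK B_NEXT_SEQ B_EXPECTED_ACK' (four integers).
After event 0: A_seq=112 A_ack=200 B_seq=200 B_ack=112
After event 1: A_seq=218 A_ack=200 B_seq=200 B_ack=112

218 200 200 112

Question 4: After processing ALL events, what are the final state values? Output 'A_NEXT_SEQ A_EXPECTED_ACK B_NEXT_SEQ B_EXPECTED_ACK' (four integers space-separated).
After event 0: A_seq=112 A_ack=200 B_seq=200 B_ack=112
After event 1: A_seq=218 A_ack=200 B_seq=200 B_ack=112
After event 2: A_seq=297 A_ack=200 B_seq=200 B_ack=112
After event 3: A_seq=297 A_ack=200 B_seq=200 B_ack=297
After event 4: A_seq=451 A_ack=200 B_seq=200 B_ack=451

Answer: 451 200 200 451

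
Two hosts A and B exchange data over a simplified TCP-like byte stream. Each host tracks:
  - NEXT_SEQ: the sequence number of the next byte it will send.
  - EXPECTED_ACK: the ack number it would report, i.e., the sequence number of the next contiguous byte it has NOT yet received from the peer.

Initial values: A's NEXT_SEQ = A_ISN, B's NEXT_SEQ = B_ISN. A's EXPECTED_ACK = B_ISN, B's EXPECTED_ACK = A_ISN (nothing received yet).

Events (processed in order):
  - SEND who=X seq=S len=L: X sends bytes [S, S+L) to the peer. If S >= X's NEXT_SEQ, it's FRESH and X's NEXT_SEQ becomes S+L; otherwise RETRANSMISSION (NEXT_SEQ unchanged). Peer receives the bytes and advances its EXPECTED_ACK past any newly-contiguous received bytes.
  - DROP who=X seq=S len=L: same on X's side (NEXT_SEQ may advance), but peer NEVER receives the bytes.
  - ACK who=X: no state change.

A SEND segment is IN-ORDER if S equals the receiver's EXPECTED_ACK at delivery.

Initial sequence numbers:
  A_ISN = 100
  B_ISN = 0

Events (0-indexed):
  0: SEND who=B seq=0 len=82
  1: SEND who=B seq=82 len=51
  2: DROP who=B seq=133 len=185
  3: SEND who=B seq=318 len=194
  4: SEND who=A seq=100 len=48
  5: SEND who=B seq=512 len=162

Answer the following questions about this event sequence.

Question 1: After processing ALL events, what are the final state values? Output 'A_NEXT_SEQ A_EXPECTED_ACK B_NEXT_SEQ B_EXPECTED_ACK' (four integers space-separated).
Answer: 148 133 674 148

Derivation:
After event 0: A_seq=100 A_ack=82 B_seq=82 B_ack=100
After event 1: A_seq=100 A_ack=133 B_seq=133 B_ack=100
After event 2: A_seq=100 A_ack=133 B_seq=318 B_ack=100
After event 3: A_seq=100 A_ack=133 B_seq=512 B_ack=100
After event 4: A_seq=148 A_ack=133 B_seq=512 B_ack=148
After event 5: A_seq=148 A_ack=133 B_seq=674 B_ack=148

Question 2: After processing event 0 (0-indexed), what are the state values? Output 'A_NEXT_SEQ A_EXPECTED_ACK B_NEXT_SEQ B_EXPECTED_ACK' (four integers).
After event 0: A_seq=100 A_ack=82 B_seq=82 B_ack=100

100 82 82 100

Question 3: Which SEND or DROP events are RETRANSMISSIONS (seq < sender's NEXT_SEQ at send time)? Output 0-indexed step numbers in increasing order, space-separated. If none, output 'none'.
Answer: none

Derivation:
Step 0: SEND seq=0 -> fresh
Step 1: SEND seq=82 -> fresh
Step 2: DROP seq=133 -> fresh
Step 3: SEND seq=318 -> fresh
Step 4: SEND seq=100 -> fresh
Step 5: SEND seq=512 -> fresh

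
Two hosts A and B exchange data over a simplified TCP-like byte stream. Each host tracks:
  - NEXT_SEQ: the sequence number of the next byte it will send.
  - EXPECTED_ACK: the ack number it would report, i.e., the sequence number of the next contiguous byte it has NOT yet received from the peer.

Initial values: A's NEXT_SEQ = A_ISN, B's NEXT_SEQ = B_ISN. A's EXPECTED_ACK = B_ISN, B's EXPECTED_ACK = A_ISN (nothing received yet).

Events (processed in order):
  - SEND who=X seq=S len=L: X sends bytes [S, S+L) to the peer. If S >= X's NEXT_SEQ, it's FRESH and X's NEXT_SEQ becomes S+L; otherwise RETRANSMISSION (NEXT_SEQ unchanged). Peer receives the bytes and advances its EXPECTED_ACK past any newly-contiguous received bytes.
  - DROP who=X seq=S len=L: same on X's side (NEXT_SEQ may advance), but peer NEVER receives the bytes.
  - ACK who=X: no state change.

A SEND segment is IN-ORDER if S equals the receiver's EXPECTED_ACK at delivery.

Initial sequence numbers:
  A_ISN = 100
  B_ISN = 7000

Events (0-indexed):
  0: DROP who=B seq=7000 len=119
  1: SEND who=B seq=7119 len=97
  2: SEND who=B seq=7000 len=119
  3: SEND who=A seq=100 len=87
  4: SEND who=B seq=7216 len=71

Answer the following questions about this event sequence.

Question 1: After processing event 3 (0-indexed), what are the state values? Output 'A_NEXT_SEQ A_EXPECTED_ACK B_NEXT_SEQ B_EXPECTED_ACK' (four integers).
After event 0: A_seq=100 A_ack=7000 B_seq=7119 B_ack=100
After event 1: A_seq=100 A_ack=7000 B_seq=7216 B_ack=100
After event 2: A_seq=100 A_ack=7216 B_seq=7216 B_ack=100
After event 3: A_seq=187 A_ack=7216 B_seq=7216 B_ack=187

187 7216 7216 187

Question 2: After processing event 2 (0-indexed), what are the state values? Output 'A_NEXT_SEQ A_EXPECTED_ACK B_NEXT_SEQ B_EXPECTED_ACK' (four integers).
After event 0: A_seq=100 A_ack=7000 B_seq=7119 B_ack=100
After event 1: A_seq=100 A_ack=7000 B_seq=7216 B_ack=100
After event 2: A_seq=100 A_ack=7216 B_seq=7216 B_ack=100

100 7216 7216 100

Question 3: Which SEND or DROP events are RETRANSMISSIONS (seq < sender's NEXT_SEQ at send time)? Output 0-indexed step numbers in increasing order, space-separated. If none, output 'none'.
Step 0: DROP seq=7000 -> fresh
Step 1: SEND seq=7119 -> fresh
Step 2: SEND seq=7000 -> retransmit
Step 3: SEND seq=100 -> fresh
Step 4: SEND seq=7216 -> fresh

Answer: 2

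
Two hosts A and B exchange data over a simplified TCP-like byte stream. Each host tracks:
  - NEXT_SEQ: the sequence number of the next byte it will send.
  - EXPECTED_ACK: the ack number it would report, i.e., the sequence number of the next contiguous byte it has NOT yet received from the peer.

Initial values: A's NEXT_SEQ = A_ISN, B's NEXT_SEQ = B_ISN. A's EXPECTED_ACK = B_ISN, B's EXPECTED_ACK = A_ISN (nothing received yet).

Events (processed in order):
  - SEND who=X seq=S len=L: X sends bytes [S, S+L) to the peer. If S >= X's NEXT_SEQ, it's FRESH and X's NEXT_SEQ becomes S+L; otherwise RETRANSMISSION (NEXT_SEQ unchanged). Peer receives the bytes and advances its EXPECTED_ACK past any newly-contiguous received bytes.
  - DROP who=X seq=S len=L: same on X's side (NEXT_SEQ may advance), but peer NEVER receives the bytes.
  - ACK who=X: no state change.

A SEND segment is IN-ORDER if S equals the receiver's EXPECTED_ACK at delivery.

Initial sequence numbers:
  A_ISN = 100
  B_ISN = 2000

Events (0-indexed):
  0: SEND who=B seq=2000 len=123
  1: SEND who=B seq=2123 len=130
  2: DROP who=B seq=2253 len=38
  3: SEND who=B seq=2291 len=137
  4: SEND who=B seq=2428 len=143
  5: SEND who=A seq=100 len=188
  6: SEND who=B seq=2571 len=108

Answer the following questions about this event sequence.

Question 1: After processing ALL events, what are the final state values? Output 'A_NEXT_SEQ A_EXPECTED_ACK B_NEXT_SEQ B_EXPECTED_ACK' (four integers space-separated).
After event 0: A_seq=100 A_ack=2123 B_seq=2123 B_ack=100
After event 1: A_seq=100 A_ack=2253 B_seq=2253 B_ack=100
After event 2: A_seq=100 A_ack=2253 B_seq=2291 B_ack=100
After event 3: A_seq=100 A_ack=2253 B_seq=2428 B_ack=100
After event 4: A_seq=100 A_ack=2253 B_seq=2571 B_ack=100
After event 5: A_seq=288 A_ack=2253 B_seq=2571 B_ack=288
After event 6: A_seq=288 A_ack=2253 B_seq=2679 B_ack=288

Answer: 288 2253 2679 288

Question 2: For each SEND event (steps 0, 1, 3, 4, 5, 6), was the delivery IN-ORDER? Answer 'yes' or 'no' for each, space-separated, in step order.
Answer: yes yes no no yes no

Derivation:
Step 0: SEND seq=2000 -> in-order
Step 1: SEND seq=2123 -> in-order
Step 3: SEND seq=2291 -> out-of-order
Step 4: SEND seq=2428 -> out-of-order
Step 5: SEND seq=100 -> in-order
Step 6: SEND seq=2571 -> out-of-order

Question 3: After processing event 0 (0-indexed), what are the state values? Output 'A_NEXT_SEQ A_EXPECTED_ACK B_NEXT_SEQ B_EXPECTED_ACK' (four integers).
After event 0: A_seq=100 A_ack=2123 B_seq=2123 B_ack=100

100 2123 2123 100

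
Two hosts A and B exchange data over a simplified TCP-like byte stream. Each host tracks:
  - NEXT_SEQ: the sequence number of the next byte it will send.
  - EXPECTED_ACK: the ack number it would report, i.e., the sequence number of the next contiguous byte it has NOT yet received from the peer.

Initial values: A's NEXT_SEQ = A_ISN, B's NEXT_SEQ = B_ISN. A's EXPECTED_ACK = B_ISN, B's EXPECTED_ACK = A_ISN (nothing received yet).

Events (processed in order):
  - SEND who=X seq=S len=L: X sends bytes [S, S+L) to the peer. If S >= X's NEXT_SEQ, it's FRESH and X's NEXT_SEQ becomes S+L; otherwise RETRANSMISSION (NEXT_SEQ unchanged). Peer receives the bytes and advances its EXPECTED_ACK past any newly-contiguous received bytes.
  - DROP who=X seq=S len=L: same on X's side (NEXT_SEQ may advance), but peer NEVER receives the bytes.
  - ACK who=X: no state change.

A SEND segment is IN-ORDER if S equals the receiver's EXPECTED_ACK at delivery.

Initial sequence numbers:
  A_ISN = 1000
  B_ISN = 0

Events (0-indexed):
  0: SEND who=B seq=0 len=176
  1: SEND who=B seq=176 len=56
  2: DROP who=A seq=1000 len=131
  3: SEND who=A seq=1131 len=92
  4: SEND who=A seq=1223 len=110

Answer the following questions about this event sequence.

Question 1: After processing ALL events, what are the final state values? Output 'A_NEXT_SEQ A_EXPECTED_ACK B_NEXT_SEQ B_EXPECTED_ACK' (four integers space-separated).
After event 0: A_seq=1000 A_ack=176 B_seq=176 B_ack=1000
After event 1: A_seq=1000 A_ack=232 B_seq=232 B_ack=1000
After event 2: A_seq=1131 A_ack=232 B_seq=232 B_ack=1000
After event 3: A_seq=1223 A_ack=232 B_seq=232 B_ack=1000
After event 4: A_seq=1333 A_ack=232 B_seq=232 B_ack=1000

Answer: 1333 232 232 1000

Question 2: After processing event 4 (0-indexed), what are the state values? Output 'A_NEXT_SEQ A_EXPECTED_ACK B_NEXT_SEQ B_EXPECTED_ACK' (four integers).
After event 0: A_seq=1000 A_ack=176 B_seq=176 B_ack=1000
After event 1: A_seq=1000 A_ack=232 B_seq=232 B_ack=1000
After event 2: A_seq=1131 A_ack=232 B_seq=232 B_ack=1000
After event 3: A_seq=1223 A_ack=232 B_seq=232 B_ack=1000
After event 4: A_seq=1333 A_ack=232 B_seq=232 B_ack=1000

1333 232 232 1000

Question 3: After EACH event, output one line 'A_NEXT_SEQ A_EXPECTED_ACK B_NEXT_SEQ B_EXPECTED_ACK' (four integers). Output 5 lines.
1000 176 176 1000
1000 232 232 1000
1131 232 232 1000
1223 232 232 1000
1333 232 232 1000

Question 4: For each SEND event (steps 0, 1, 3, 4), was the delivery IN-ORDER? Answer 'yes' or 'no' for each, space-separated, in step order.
Step 0: SEND seq=0 -> in-order
Step 1: SEND seq=176 -> in-order
Step 3: SEND seq=1131 -> out-of-order
Step 4: SEND seq=1223 -> out-of-order

Answer: yes yes no no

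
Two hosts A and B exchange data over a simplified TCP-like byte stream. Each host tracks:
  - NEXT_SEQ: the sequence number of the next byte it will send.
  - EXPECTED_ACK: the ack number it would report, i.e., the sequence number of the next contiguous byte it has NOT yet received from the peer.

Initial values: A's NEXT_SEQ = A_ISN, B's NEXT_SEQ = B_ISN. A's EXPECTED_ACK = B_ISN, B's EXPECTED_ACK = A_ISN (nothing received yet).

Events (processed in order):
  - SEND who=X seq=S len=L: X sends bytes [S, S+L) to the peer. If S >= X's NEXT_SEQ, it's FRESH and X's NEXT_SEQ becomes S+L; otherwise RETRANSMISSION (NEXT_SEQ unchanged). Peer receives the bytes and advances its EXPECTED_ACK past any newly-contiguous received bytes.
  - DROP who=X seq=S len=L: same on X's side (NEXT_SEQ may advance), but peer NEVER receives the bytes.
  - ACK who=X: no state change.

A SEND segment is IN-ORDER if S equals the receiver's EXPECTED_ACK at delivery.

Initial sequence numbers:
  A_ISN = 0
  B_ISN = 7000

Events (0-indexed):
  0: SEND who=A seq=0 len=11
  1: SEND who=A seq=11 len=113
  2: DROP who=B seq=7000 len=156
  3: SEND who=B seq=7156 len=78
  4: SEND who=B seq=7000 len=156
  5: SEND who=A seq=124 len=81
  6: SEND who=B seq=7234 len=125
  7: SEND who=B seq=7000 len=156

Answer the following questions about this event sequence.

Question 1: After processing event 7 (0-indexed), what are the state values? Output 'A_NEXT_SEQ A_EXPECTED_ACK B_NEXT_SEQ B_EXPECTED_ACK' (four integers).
After event 0: A_seq=11 A_ack=7000 B_seq=7000 B_ack=11
After event 1: A_seq=124 A_ack=7000 B_seq=7000 B_ack=124
After event 2: A_seq=124 A_ack=7000 B_seq=7156 B_ack=124
After event 3: A_seq=124 A_ack=7000 B_seq=7234 B_ack=124
After event 4: A_seq=124 A_ack=7234 B_seq=7234 B_ack=124
After event 5: A_seq=205 A_ack=7234 B_seq=7234 B_ack=205
After event 6: A_seq=205 A_ack=7359 B_seq=7359 B_ack=205
After event 7: A_seq=205 A_ack=7359 B_seq=7359 B_ack=205

205 7359 7359 205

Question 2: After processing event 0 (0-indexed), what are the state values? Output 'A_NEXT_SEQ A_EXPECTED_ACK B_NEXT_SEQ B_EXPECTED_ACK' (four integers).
After event 0: A_seq=11 A_ack=7000 B_seq=7000 B_ack=11

11 7000 7000 11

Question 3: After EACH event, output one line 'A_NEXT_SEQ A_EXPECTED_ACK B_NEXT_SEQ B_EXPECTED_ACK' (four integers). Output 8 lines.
11 7000 7000 11
124 7000 7000 124
124 7000 7156 124
124 7000 7234 124
124 7234 7234 124
205 7234 7234 205
205 7359 7359 205
205 7359 7359 205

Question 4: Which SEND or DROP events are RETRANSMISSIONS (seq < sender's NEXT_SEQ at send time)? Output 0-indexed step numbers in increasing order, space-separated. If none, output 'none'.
Step 0: SEND seq=0 -> fresh
Step 1: SEND seq=11 -> fresh
Step 2: DROP seq=7000 -> fresh
Step 3: SEND seq=7156 -> fresh
Step 4: SEND seq=7000 -> retransmit
Step 5: SEND seq=124 -> fresh
Step 6: SEND seq=7234 -> fresh
Step 7: SEND seq=7000 -> retransmit

Answer: 4 7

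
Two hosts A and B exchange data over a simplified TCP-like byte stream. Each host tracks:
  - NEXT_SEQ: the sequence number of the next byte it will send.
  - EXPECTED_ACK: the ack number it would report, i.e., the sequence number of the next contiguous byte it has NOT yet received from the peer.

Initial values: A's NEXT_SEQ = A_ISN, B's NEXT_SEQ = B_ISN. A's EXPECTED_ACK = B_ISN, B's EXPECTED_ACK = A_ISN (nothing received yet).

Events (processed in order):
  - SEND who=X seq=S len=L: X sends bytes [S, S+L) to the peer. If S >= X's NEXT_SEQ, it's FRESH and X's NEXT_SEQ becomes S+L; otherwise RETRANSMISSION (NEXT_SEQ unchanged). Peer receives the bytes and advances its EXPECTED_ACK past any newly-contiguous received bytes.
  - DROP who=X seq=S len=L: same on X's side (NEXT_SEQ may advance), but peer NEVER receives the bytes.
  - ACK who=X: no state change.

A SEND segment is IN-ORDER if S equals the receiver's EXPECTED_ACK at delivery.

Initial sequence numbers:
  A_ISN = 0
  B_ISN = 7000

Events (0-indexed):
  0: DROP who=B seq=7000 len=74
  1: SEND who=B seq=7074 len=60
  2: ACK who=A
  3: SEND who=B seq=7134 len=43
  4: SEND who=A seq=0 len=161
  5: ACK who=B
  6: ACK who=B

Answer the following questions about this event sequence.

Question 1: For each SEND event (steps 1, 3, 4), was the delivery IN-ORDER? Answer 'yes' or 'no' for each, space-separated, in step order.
Step 1: SEND seq=7074 -> out-of-order
Step 3: SEND seq=7134 -> out-of-order
Step 4: SEND seq=0 -> in-order

Answer: no no yes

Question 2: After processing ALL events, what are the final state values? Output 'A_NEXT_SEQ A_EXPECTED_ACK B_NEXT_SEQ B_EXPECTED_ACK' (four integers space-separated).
After event 0: A_seq=0 A_ack=7000 B_seq=7074 B_ack=0
After event 1: A_seq=0 A_ack=7000 B_seq=7134 B_ack=0
After event 2: A_seq=0 A_ack=7000 B_seq=7134 B_ack=0
After event 3: A_seq=0 A_ack=7000 B_seq=7177 B_ack=0
After event 4: A_seq=161 A_ack=7000 B_seq=7177 B_ack=161
After event 5: A_seq=161 A_ack=7000 B_seq=7177 B_ack=161
After event 6: A_seq=161 A_ack=7000 B_seq=7177 B_ack=161

Answer: 161 7000 7177 161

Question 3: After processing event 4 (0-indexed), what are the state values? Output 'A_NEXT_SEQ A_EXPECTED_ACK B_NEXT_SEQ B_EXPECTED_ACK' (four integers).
After event 0: A_seq=0 A_ack=7000 B_seq=7074 B_ack=0
After event 1: A_seq=0 A_ack=7000 B_seq=7134 B_ack=0
After event 2: A_seq=0 A_ack=7000 B_seq=7134 B_ack=0
After event 3: A_seq=0 A_ack=7000 B_seq=7177 B_ack=0
After event 4: A_seq=161 A_ack=7000 B_seq=7177 B_ack=161

161 7000 7177 161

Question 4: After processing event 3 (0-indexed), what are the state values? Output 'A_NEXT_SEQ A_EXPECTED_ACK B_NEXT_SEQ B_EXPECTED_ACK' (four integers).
After event 0: A_seq=0 A_ack=7000 B_seq=7074 B_ack=0
After event 1: A_seq=0 A_ack=7000 B_seq=7134 B_ack=0
After event 2: A_seq=0 A_ack=7000 B_seq=7134 B_ack=0
After event 3: A_seq=0 A_ack=7000 B_seq=7177 B_ack=0

0 7000 7177 0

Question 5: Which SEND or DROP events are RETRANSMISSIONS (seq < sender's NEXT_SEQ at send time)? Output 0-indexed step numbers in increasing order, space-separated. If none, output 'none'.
Step 0: DROP seq=7000 -> fresh
Step 1: SEND seq=7074 -> fresh
Step 3: SEND seq=7134 -> fresh
Step 4: SEND seq=0 -> fresh

Answer: none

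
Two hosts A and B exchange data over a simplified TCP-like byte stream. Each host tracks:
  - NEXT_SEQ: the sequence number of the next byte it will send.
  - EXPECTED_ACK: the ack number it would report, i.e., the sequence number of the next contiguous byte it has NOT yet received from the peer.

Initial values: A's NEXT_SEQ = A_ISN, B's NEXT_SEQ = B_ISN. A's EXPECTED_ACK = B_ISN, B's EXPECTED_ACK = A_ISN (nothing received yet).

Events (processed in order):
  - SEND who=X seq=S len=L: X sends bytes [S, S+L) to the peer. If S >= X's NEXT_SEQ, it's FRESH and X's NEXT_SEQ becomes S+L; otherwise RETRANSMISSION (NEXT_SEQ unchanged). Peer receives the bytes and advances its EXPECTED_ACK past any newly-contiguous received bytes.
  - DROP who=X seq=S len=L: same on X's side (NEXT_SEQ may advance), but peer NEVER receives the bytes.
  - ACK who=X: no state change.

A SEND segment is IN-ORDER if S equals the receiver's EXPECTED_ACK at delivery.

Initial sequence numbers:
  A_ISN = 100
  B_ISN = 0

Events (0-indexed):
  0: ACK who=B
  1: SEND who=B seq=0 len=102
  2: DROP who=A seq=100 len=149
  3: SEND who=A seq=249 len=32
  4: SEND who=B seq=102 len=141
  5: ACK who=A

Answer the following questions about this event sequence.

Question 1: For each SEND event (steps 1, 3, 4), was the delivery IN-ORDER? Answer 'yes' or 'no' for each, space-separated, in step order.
Step 1: SEND seq=0 -> in-order
Step 3: SEND seq=249 -> out-of-order
Step 4: SEND seq=102 -> in-order

Answer: yes no yes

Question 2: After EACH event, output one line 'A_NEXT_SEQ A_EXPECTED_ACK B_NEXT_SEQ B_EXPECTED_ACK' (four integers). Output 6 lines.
100 0 0 100
100 102 102 100
249 102 102 100
281 102 102 100
281 243 243 100
281 243 243 100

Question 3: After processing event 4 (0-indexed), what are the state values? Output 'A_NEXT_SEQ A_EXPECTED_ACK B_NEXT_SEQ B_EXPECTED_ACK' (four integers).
After event 0: A_seq=100 A_ack=0 B_seq=0 B_ack=100
After event 1: A_seq=100 A_ack=102 B_seq=102 B_ack=100
After event 2: A_seq=249 A_ack=102 B_seq=102 B_ack=100
After event 3: A_seq=281 A_ack=102 B_seq=102 B_ack=100
After event 4: A_seq=281 A_ack=243 B_seq=243 B_ack=100

281 243 243 100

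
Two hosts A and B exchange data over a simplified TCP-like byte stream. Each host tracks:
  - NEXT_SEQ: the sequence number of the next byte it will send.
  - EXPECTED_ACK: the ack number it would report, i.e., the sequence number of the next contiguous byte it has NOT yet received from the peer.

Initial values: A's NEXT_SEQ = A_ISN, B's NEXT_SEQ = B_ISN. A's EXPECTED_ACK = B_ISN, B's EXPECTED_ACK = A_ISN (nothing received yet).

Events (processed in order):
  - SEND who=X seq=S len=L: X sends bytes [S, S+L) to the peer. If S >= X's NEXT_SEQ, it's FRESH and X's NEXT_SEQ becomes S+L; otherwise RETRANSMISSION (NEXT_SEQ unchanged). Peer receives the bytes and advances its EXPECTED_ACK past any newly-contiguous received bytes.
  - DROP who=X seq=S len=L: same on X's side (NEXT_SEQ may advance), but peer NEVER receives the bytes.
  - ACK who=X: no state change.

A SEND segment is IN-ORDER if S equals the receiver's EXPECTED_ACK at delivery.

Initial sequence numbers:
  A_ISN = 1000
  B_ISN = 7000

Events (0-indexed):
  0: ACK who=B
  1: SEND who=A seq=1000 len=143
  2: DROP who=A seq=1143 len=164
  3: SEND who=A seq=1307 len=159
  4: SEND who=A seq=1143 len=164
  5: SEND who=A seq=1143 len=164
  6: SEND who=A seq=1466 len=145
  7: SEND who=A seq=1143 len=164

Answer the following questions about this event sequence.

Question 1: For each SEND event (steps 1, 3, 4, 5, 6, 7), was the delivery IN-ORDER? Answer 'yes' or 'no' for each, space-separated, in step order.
Answer: yes no yes no yes no

Derivation:
Step 1: SEND seq=1000 -> in-order
Step 3: SEND seq=1307 -> out-of-order
Step 4: SEND seq=1143 -> in-order
Step 5: SEND seq=1143 -> out-of-order
Step 6: SEND seq=1466 -> in-order
Step 7: SEND seq=1143 -> out-of-order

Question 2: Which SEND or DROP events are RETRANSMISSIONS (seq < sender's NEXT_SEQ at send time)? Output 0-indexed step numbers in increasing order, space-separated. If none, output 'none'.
Answer: 4 5 7

Derivation:
Step 1: SEND seq=1000 -> fresh
Step 2: DROP seq=1143 -> fresh
Step 3: SEND seq=1307 -> fresh
Step 4: SEND seq=1143 -> retransmit
Step 5: SEND seq=1143 -> retransmit
Step 6: SEND seq=1466 -> fresh
Step 7: SEND seq=1143 -> retransmit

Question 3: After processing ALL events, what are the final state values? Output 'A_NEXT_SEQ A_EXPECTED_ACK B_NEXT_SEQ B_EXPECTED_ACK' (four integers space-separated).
Answer: 1611 7000 7000 1611

Derivation:
After event 0: A_seq=1000 A_ack=7000 B_seq=7000 B_ack=1000
After event 1: A_seq=1143 A_ack=7000 B_seq=7000 B_ack=1143
After event 2: A_seq=1307 A_ack=7000 B_seq=7000 B_ack=1143
After event 3: A_seq=1466 A_ack=7000 B_seq=7000 B_ack=1143
After event 4: A_seq=1466 A_ack=7000 B_seq=7000 B_ack=1466
After event 5: A_seq=1466 A_ack=7000 B_seq=7000 B_ack=1466
After event 6: A_seq=1611 A_ack=7000 B_seq=7000 B_ack=1611
After event 7: A_seq=1611 A_ack=7000 B_seq=7000 B_ack=1611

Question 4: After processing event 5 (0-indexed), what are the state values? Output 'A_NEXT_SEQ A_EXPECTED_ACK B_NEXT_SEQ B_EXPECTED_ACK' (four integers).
After event 0: A_seq=1000 A_ack=7000 B_seq=7000 B_ack=1000
After event 1: A_seq=1143 A_ack=7000 B_seq=7000 B_ack=1143
After event 2: A_seq=1307 A_ack=7000 B_seq=7000 B_ack=1143
After event 3: A_seq=1466 A_ack=7000 B_seq=7000 B_ack=1143
After event 4: A_seq=1466 A_ack=7000 B_seq=7000 B_ack=1466
After event 5: A_seq=1466 A_ack=7000 B_seq=7000 B_ack=1466

1466 7000 7000 1466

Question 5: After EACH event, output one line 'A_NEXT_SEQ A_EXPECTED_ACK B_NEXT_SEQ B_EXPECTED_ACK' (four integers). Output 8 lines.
1000 7000 7000 1000
1143 7000 7000 1143
1307 7000 7000 1143
1466 7000 7000 1143
1466 7000 7000 1466
1466 7000 7000 1466
1611 7000 7000 1611
1611 7000 7000 1611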